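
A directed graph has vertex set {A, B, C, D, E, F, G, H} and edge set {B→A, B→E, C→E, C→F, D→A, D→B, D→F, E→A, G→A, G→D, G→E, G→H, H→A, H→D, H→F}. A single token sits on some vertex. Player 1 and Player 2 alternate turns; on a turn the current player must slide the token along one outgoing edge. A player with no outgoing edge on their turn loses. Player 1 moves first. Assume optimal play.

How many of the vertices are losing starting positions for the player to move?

Classify positions by backward induction: terminal positions (no move available) are L. From any other position, the mover wins iff some move reaches an L.
Every edge goes from a vertex to one that appears earlier in the order F, A, E, C, B, D, H, G, so processing vertices in that order labels each vertex after all of its successors.
F: no outgoing edge → L
A: no outgoing edge → L
E: W (go to A, an L position)
C: W (go to F, an L position)
B: W (go to A, an L position)
D: W (go to A, an L position)
H: W (go to A, an L position)
G: W (go to A, an L position)
The L vertices are A, F; that is 2 in all.

2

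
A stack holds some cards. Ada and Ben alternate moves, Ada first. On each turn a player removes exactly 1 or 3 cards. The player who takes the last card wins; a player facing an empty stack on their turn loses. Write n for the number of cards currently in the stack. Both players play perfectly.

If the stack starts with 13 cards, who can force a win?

Ada wins.

Positions with no move are L. A position that does have a move is losing for the player to move precisely when every available move leads to a winning position for the opponent. Fill in the labels:
n=0: no move → L
n=1: reaches L-position 0 → W
n=2: only reaches 1(W), which is W → L
n=3: reaches L-position 2 → W
n=4: only reaches 3(W), 1(W), all W → L
n=5: reaches L-position 4 → W
n=6: only reaches 5(W), 3(W), all W → L
n=7: reaches L-position 6 → W
n=8: only reaches 7(W), 5(W), all W → L
n=9: reaches L-position 8 → W
n=10: only reaches 9(W), 7(W), all W → L
n=11: reaches L-position 10 → W
n=12: only reaches 11(W), 9(W), all W → L
n=13: reaches L-position 12 → W
From 13 Ada can remove 1, leaving 12, reaching an L position.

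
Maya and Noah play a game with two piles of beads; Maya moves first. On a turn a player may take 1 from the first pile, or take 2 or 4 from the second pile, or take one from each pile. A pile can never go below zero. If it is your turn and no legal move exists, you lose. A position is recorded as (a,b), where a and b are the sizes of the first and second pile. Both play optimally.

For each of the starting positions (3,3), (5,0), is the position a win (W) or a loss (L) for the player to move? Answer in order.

(3,3): L, (5,0): W

Work bottom-up. With no move the player to move loses. Otherwise the position is W if at least one move leads to an L position for the opponent, and L if every move leads to a W.
No move ever increases a pile, so every position that can arise here has a ≤ 5 and b ≤ 3; it is enough to label the cells with 0 ≤ a ≤ 5 and 0 ≤ b ≤ 3.
Every move lowers a or b (never raises either), so fill the grid row by row in increasing a, and left to right within a row: each cell's successors are then already labelled.
      b=0  b=1  b=2  b=3
a=0:    L    L    W    W
a=1:    W    W    W    L
a=2:    L    L    W    W
a=3:    W    W    W    L
a=4:    L    L    W    W
a=5:    W    W    W    L
Cells with no legal move (terminal, hence L): (0,0), (0,1).
The remaining L cells, each justified by listing all of its moves:
(1,3): moves to (0,3)(W), (1,1)(W), (0,2)(W); every one is W ⇒ L
(2,0): the only move is to (1,0)(W), a W ⇒ L
(2,1): moves to (1,1)(W), (1,0)(W); every one is W ⇒ L
(3,3): moves to (2,3)(W), (3,1)(W), (2,2)(W); every one is W ⇒ L
(4,0): the only move is to (3,0)(W), a W ⇒ L
(4,1): moves to (3,1)(W), (3,0)(W); every one is W ⇒ L
(5,3): moves to (4,3)(W), (5,1)(W), (4,2)(W); every one is W ⇒ L
Every other cell has at least one move into one of the L cells above, so it is W.
(3,3): one of the L cells justified above, so L
(5,0): the move to (4,0) reaches an L cell, so W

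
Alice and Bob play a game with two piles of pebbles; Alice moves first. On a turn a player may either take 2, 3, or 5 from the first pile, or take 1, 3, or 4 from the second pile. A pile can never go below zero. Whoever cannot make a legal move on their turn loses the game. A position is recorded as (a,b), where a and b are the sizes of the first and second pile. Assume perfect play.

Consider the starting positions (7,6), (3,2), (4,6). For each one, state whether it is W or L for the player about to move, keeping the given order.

(7,6): W, (3,2): W, (4,6): L

Use the standard recursion: the mover loses at a terminal position; elsewhere, the mover wins exactly when some move hands the opponent an L position.
No move ever increases a pile, so every position that can arise here has a ≤ 7 and b ≤ 6; it is enough to label the cells with 0 ≤ a ≤ 7 and 0 ≤ b ≤ 6.
Every move lowers a or b (never raises either), so fill the grid row by row in increasing a, and left to right within a row: each cell's successors are then already labelled.
      b=0  b=1  b=2  b=3  b=4  b=5  b=6
a=0:    L    W    L    W    W    W    W
a=1:    L    W    L    W    W    W    W
a=2:    W    L    W    L    W    W    W
a=3:    W    L    W    L    W    W    W
a=4:    W    W    W    W    L    W    L
a=5:    W    W    W    W    L    W    L
a=6:    W    W    W    W    W    L    W
a=7:    L    W    L    W    W    W    W
Cells with no legal move (terminal, hence L): (0,0), (1,0).
The remaining L cells, each justified by listing all of its moves:
(0,2): →(0,1)(W) only, which is W, so L
(1,2): →(1,1)(W) only, which is W, so L
(2,1): →(0,1)(W), (2,0)(W) — all W, so L
(2,3): →(0,3)(W), (2,2)(W), (2,0)(W) — all W, so L
(3,1): →(1,1)(W), (0,1)(W), (3,0)(W) — all W, so L
(3,3): →(1,3)(W), (0,3)(W), (3,2)(W), (3,0)(W) — all W, so L
(4,4): →(2,4)(W), (1,4)(W), (4,3)(W), (4,1)(W), (4,0)(W) — all W, so L
(4,6): →(2,6)(W), (1,6)(W), (4,5)(W), (4,3)(W), (4,2)(W) — all W, so L
(5,4): →(3,4)(W), (2,4)(W), (0,4)(W), (5,3)(W), (5,1)(W), (5,0)(W) — all W, so L
(5,6): →(3,6)(W), (2,6)(W), (0,6)(W), (5,5)(W), (5,3)(W), (5,2)(W) — all W, so L
(6,5): →(4,5)(W), (3,5)(W), (1,5)(W), (6,4)(W), (6,2)(W), (6,1)(W) — all W, so L
(7,0): →(5,0)(W), (4,0)(W), (2,0)(W) — all W, so L
(7,2): →(5,2)(W), (4,2)(W), (2,2)(W), (7,1)(W) — all W, so L
Every other cell has at least one move into one of the L cells above, so it is W.
(7,6): the move to (5,6) reaches an L cell, so W
(3,2): the move to (1,2) reaches an L cell, so W
(4,6): one of the L cells justified above, so L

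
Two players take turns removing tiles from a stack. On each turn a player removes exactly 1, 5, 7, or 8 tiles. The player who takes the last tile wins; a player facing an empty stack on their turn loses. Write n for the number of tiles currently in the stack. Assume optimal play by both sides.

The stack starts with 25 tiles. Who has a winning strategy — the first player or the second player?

The first player wins.

Classify positions by backward induction: terminal positions (no move available) are L. From any other position, the mover wins iff some move reaches an L.
n=0: no move → L
n=1: W (go to 0, an L position)
n=2: L (sole option 1(W) is W)
n=3: W (go to 2, an L position)
n=4: L (sole option 3(W) is W)
n=5: W (go to 4, an L position)
n=6: L (options 5(W), 1(W) are all W)
n=7: W (go to 6, an L position)
n=8: W (go to 0, an L position)
n=9: W (go to 4, an L position)
n=10: W (go to 2, an L position)
n=11: W (go to 6, an L position)
n=12: W (go to 4, an L position)
n=13: W (go to 6, an L position)
n=14: W (go to 6, an L position)
n=15: L (options 14(W), 10(W), 8(W), 7(W) are all W)
n=16: W (go to 15, an L position)
n=17: L (options 16(W), 12(W), 10(W), 9(W) are all W)
n=18: W (go to 17, an L position)
n=19: L (options 18(W), 14(W), 12(W), 11(W) are all W)
n=20: W (go to 19, an L position)
n=21: L (options 20(W), 16(W), 14(W), 13(W) are all W)
n=22: W (go to 21, an L position)
n=23: W (go to 15, an L position)
n=24: W (go to 19, an L position)
n=25: W (go to 17, an L position)
From 25 the player to move can remove 8, leaving 17, reaching an L position.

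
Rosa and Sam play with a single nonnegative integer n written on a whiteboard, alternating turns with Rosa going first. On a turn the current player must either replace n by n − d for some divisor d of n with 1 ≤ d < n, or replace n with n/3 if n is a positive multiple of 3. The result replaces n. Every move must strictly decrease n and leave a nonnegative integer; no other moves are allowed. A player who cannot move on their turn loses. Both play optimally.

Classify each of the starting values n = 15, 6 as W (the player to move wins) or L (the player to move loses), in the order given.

15: L, 6: W

Label each position W (a win for the player to move) or L (a loss). A position with no legal move is L; any other position is W exactly when some move reaches an L, and L when every move reaches a W.
n=0: no move → L
n=1: no move → L
n=2: can move to 1, which is L ⇒ W
n=3: can move to 1, which is L ⇒ W
n=4: moves to 2(W), 3(W); every one is W ⇒ L
n=5: can move to 4, which is L ⇒ W
n=6: can move to 4, which is L ⇒ W
n=7: the only move is to 6(W), a W ⇒ L
n=8: can move to 4, which is L ⇒ W
n=9: moves to 3(W), 6(W), 8(W); every one is W ⇒ L
n=10: can move to 9, which is L ⇒ W
n=11: the only move is to 10(W), a W ⇒ L
n=12: can move to 4, which is L ⇒ W
n=13: the only move is to 12(W), a W ⇒ L
n=14: can move to 7, which is L ⇒ W
n=15: moves to 5(W), 10(W), 12(W), 14(W); every one is W ⇒ L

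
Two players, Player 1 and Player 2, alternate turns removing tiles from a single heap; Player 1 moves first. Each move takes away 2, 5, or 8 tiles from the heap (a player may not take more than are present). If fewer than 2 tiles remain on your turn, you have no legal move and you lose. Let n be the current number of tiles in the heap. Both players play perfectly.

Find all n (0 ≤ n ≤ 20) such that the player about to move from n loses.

Compute win/loss labels from the base case upward. A position with no move is L. Any other position is W if it can reach an L in one move, else L.
n=0: no move → L
n=1: no move → L
n=2: reaches L-position 0 → W
n=3: reaches L-position 1 → W
n=4: only reaches 2(W), which is W → L
n=5: reaches L-position 0 → W
n=6: reaches L-position 4 → W
n=7: only reaches 5(W), 2(W), all W → L
n=8: reaches L-position 0 → W
n=9: reaches L-position 7 → W
n=10: only reaches 8(W), 5(W), 2(W), all W → L
n=11: only reaches 9(W), 6(W), 3(W), all W → L
n=12: reaches L-position 10 → W
n=13: reaches L-position 11 → W
n=14: only reaches 12(W), 9(W), 6(W), all W → L
n=15: reaches L-position 10 → W
n=16: reaches L-position 14 → W
n=17: only reaches 15(W), 12(W), 9(W), all W → L
n=18: reaches L-position 10 → W
n=19: reaches L-position 17 → W
n=20: only reaches 18(W), 15(W), 12(W), all W → L
The losing starting values of n are exactly the entries labelled L in this table (9 of them).

0, 1, 4, 7, 10, 11, 14, 17, 20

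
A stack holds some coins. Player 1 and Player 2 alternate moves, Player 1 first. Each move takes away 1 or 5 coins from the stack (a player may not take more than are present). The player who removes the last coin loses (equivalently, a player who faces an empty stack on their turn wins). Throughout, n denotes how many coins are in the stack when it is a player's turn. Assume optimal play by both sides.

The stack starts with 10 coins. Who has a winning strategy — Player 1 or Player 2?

Label each position W (a win for the player to move) or L (a loss). A position with no legal move is W; any other position is W exactly when some move reaches an L, and L when every move reaches a W.
n=0: no move; the opponent has just taken the last coin and therefore loses → W
n=1: L (sole option 0(W) is W)
n=2: W (go to 1, an L position)
n=3: L (sole option 2(W) is W)
n=4: W (go to 3, an L position)
n=5: L (options 4(W), 0(W) are all W)
n=6: W (go to 5, an L position)
n=7: L (options 6(W), 2(W) are all W)
n=8: W (go to 7, an L position)
n=9: L (options 8(W), 4(W) are all W)
n=10: W (go to 9, an L position)
The starting position 10 is W: Player 1 should remove 1, leaving 9, handing over an L position.

Player 1 wins.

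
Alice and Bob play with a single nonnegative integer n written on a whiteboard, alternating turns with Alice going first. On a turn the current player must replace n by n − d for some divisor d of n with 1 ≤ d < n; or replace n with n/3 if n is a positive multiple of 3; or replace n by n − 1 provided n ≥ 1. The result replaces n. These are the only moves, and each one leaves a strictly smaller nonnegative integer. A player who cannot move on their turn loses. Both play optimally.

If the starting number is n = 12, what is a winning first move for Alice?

Move to 9.

Label each position W (a win for the player to move) or L (a loss). A position with no legal move is L; any other position is W exactly when some move reaches an L, and L when every move reaches a W.
n=0: no move → L
n=1: →0(L), so W
n=2: →1(W) only, which is W, so L
n=3: →2(L), so W
n=4: →2(L), so W
n=5: →4(W) only, which is W, so L
n=6: →2(L), so W
n=7: →6(W) only, which is W, so L
n=8: →7(L), so W
n=9: →3(W), 6(W), 8(W) — all W, so L
n=10: →5(L), so W
n=11: →10(W) only, which is W, so L
n=12: →9(L), so W
From 12, the L positions reachable in one move are: 9, 11. Any move reaching one of these is winning.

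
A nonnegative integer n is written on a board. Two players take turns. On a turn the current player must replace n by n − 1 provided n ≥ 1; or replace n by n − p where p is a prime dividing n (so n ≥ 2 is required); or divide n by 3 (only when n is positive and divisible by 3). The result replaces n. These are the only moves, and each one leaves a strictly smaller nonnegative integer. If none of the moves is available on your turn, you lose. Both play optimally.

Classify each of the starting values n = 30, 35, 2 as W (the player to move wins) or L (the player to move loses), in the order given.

30: W, 35: L, 2: W

Build the W/L table. Terminal = L. A non-terminal position is W if it has a move to some L; otherwise it is L.
n=0: no move → L
n=1: can move to 0, which is L ⇒ W
n=2: can move to 0, which is L ⇒ W
n=3: can move to 0, which is L ⇒ W
n=4: moves to 2(W), 3(W); every one is W ⇒ L
n=5: can move to 0, which is L ⇒ W
n=6: can move to 4, which is L ⇒ W
n=7: can move to 0, which is L ⇒ W
n=8: moves to 6(W), 7(W); every one is W ⇒ L
n=9: can move to 8, which is L ⇒ W
n=10: can move to 8, which is L ⇒ W
n=11: can move to 0, which is L ⇒ W
n=12: can move to 4, which is L ⇒ W
n=13: can move to 0, which is L ⇒ W
n=14: moves to 7(W), 12(W), 13(W); every one is W ⇒ L
n=15: can move to 14, which is L ⇒ W
n=16: can move to 14, which is L ⇒ W
n=17: can move to 0, which is L ⇒ W
n=18: moves to 6(W), 15(W), 16(W), 17(W); every one is W ⇒ L
n=19: can move to 0, which is L ⇒ W
n=20: can move to 18, which is L ⇒ W
n=21: can move to 14, which is L ⇒ W
n=22: moves to 11(W), 20(W), 21(W); every one is W ⇒ L
n=23: can move to 0, which is L ⇒ W
n=24: can move to 8, which is L ⇒ W
n=25: moves to 20(W), 24(W); every one is W ⇒ L
n=26: can move to 25, which is L ⇒ W
n=27: moves to 9(W), 24(W), 26(W); every one is W ⇒ L
n=28: can move to 27, which is L ⇒ W
n=29: can move to 0, which is L ⇒ W
n=30: can move to 25, which is L ⇒ W
n=31: can move to 0, which is L ⇒ W
n=32: moves to 30(W), 31(W); every one is W ⇒ L
n=33: can move to 22, which is L ⇒ W
n=34: can move to 32, which is L ⇒ W
n=35: moves to 28(W), 30(W), 34(W); every one is W ⇒ L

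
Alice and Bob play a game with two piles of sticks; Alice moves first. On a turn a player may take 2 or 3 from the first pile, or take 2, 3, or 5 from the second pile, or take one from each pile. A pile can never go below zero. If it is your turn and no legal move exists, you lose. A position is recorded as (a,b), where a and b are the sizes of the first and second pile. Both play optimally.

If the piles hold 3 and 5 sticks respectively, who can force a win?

Work bottom-up. With no move the player to move loses. Otherwise the position is W if at least one move leads to an L position for the opponent, and L if every move leads to a W.
No move ever increases a pile, so every position that can arise here has a ≤ 3 and b ≤ 5; it is enough to label the cells with 0 ≤ a ≤ 3 and 0 ≤ b ≤ 5.
Every move lowers a or b (never raises either), so fill the grid row by row in increasing a, and left to right within a row: each cell's successors are then already labelled.
      b=0  b=1  b=2  b=3  b=4  b=5
a=0:    L    L    W    W    W    W
a=1:    L    W    W    W    L    W
a=2:    W    W    L    L    W    W
a=3:    W    W    L    W    W    W
Cells with no legal move (terminal, hence L): (0,0), (0,1), (1,0).
The remaining L cells, each justified by listing all of its moves:
(1,4): L (options (1,2)(W), (1,1)(W), (0,3)(W) are all W)
(2,2): L (options (0,2)(W), (2,0)(W), (1,1)(W) are all W)
(2,3): L (options (0,3)(W), (2,1)(W), (2,0)(W), (1,2)(W) are all W)
(3,2): L (options (1,2)(W), (0,2)(W), (3,0)(W), (2,1)(W) are all W)
Every other cell has at least one move into one of the L cells above, so it is W.
The starting position (3,5) is W: Alice should move to (3,2), handing over an L position.

Alice wins.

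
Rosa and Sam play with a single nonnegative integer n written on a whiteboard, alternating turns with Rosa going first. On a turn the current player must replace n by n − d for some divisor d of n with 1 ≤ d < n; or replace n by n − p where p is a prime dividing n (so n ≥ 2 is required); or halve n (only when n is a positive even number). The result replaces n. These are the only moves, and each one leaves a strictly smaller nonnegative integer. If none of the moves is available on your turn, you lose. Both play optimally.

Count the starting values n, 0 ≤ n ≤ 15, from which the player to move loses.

5

Label each position W (a win for the player to move) or L (a loss). A position with no legal move is L; any other position is W exactly when some move reaches an L, and L when every move reaches a W.
n=0: no move → L
n=1: no move → L
n=2: →0(L), so W
n=3: →0(L), so W
n=4: →2(W), 3(W) — all W, so L
n=5: →0(L), so W
n=6: →4(L), so W
n=7: →0(L), so W
n=8: →4(L), so W
n=9: →6(W), 8(W) — all W, so L
n=10: →9(L), so W
n=11: →0(L), so W
n=12: →9(L), so W
n=13: →0(L), so W
n=14: →7(W), 12(W), 13(W) — all W, so L
n=15: →14(L), so W
L entries with 0 ≤ n ≤ 15: n = 0, 1, 4, 9, 14; that makes 5.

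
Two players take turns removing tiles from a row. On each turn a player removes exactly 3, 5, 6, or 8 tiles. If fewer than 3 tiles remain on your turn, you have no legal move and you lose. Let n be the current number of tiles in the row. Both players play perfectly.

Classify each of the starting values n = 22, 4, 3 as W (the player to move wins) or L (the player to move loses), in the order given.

Use the standard recursion: the mover loses at a terminal position; elsewhere, the mover wins exactly when some move hands the opponent an L position.
n=0: no move → L
n=1: no move → L
n=2: no move → L
n=3: →0(L), so W
n=4: →1(L), so W
n=5: →2(L), so W
n=6: →1(L), so W
n=7: →2(L), so W
n=8: →2(L), so W
n=9: →1(L), so W
n=10: →2(L), so W
n=11: →8(W), 6(W), 5(W), 3(W) — all W, so L
n=12: →9(W), 7(W), 6(W), 4(W) — all W, so L
n=13: →10(W), 8(W), 7(W), 5(W) — all W, so L
n=14: →11(L), so W
n=15: →12(L), so W
n=16: →13(L), so W
n=17: →12(L), so W
n=18: →13(L), so W
n=19: →13(L), so W
n=20: →12(L), so W
n=21: →13(L), so W
n=22: →19(W), 17(W), 16(W), 14(W) — all W, so L

22: L, 4: W, 3: W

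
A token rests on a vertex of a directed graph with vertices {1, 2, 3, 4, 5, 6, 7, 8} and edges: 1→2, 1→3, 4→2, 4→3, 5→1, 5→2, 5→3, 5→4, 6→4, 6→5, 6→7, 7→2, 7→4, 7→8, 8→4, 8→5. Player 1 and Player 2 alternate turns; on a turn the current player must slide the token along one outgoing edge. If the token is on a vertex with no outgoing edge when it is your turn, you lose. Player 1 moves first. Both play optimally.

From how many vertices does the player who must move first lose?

Compute win/loss labels from the base case upward. A position with no move is L. Any other position is W if it can reach an L in one move, else L.
Every edge goes from a vertex to one that appears earlier in the order 3, 2, 1, 4, 5, 8, 7, 6, so processing vertices in that order labels each vertex after all of its successors.
3: no outgoing edge → L
2: no outgoing edge → L
1: can move to 2, which is L ⇒ W
4: can move to 2, which is L ⇒ W
5: can move to 2, which is L ⇒ W
8: moves to 5(W), 4(W); every one is W ⇒ L
7: can move to 8, which is L ⇒ W
6: moves to 7(W), 5(W), 4(W); every one is W ⇒ L
The L vertices are 2, 3, 6, 8; that is 4 in all.

4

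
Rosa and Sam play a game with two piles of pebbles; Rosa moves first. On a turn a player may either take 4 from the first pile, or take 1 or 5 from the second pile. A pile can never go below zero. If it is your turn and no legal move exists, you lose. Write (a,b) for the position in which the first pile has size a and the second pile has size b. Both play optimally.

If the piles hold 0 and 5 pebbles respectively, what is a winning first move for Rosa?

Move to (0,4).

Label each position W (a win for the player to move) or L (a loss). A position with no legal move is L; any other position is W exactly when some move reaches an L, and L when every move reaches a W.
No move ever increases a pile, so every position that can arise here has a ≤ 0 and b ≤ 5; it is enough to label the cells with 0 ≤ a ≤ 0 and 0 ≤ b ≤ 5.
Every move lowers a or b (never raises either), so fill the grid row by row in increasing a, and left to right within a row: each cell's successors are then already labelled.
      b=0  b=1  b=2  b=3  b=4  b=5
a=0:    L    W    L    W    L    W
Cells with no legal move (terminal, hence L): (0,0).
The remaining L cells, each justified by listing all of its moves:
(0,2): only reaches (0,1)(W), which is W → L
(0,4): only reaches (0,3)(W), which is W → L
Every other cell has at least one move into one of the L cells above, so it is W.
From (0,5), the L positions reachable in one move are: (0,4), (0,0). Any move reaching one of these is winning.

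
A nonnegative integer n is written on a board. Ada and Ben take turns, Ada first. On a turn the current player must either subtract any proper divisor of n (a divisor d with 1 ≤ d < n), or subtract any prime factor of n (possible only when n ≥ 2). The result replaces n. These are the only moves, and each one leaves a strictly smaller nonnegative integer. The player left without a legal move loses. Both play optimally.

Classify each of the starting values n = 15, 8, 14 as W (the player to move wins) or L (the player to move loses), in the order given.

15: W, 8: W, 14: L

Build the W/L table. Terminal = L. A non-terminal position is W if it has a move to some L; otherwise it is L.
n=0: no move → L
n=1: no move → L
n=2: can move to 0, which is L ⇒ W
n=3: can move to 0, which is L ⇒ W
n=4: moves to 2(W), 3(W); every one is W ⇒ L
n=5: can move to 0, which is L ⇒ W
n=6: can move to 4, which is L ⇒ W
n=7: can move to 0, which is L ⇒ W
n=8: can move to 4, which is L ⇒ W
n=9: moves to 6(W), 8(W); every one is W ⇒ L
n=10: can move to 9, which is L ⇒ W
n=11: can move to 0, which is L ⇒ W
n=12: can move to 9, which is L ⇒ W
n=13: can move to 0, which is L ⇒ W
n=14: moves to 7(W), 12(W), 13(W); every one is W ⇒ L
n=15: can move to 14, which is L ⇒ W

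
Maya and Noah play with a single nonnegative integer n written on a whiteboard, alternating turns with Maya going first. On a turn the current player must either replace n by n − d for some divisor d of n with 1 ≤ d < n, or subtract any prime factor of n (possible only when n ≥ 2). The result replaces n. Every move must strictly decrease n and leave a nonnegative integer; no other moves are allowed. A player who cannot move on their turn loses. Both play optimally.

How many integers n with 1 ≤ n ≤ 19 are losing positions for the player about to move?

4

Compute win/loss labels from the base case upward. A position with no move is L. Any other position is W if it can reach an L in one move, else L.
n=0: no move → L
n=1: no move → L
n=2: →0(L), so W
n=3: →0(L), so W
n=4: →2(W), 3(W) — all W, so L
n=5: →0(L), so W
n=6: →4(L), so W
n=7: →0(L), so W
n=8: →4(L), so W
n=9: →6(W), 8(W) — all W, so L
n=10: →9(L), so W
n=11: →0(L), so W
n=12: →9(L), so W
n=13: →0(L), so W
n=14: →7(W), 12(W), 13(W) — all W, so L
n=15: →14(L), so W
n=16: →14(L), so W
n=17: →0(L), so W
n=18: →9(L), so W
n=19: →0(L), so W
L entries with 1 ≤ n ≤ 19 (n=0 is outside the asked range and is not counted): n = 1, 4, 9, 14; that makes 4.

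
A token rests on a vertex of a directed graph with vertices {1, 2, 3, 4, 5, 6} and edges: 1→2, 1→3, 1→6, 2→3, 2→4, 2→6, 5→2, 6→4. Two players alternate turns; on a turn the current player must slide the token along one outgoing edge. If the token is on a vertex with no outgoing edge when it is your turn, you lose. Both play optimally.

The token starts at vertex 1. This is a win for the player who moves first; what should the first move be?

Build the W/L table. Terminal = L. A non-terminal position is W if it has a move to some L; otherwise it is L.
Every edge goes from a vertex to one that appears earlier in the order 4, 3, 6, 2, 5, 1, so processing vertices in that order labels each vertex after all of its successors.
4: no outgoing edge → L
3: no outgoing edge → L
6: →4(L), so W
2: →3(L), so W
5: →2(W) only, which is W, so L
1: →3(L), so W
From 1, the L positions reachable in one move are: 3.

Move to 3.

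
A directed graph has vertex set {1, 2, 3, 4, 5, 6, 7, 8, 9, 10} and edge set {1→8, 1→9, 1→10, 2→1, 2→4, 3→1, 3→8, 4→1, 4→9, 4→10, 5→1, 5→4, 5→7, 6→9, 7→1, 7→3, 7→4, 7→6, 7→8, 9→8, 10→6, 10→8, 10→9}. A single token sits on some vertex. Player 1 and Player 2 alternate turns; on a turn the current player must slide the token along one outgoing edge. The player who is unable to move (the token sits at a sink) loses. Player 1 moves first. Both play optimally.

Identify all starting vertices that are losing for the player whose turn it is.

Classify positions by backward induction: terminal positions (no move available) are L. From any other position, the mover wins iff some move reaches an L.
Every edge goes from a vertex to one that appears earlier in the order 8, 9, 6, 10, 1, 3, 4, 7, 5, 2, so processing vertices in that order labels each vertex after all of its successors.
8: no outgoing edge → L
9: can move to 8, which is L ⇒ W
6: the only move is to 9(W), a W ⇒ L
10: can move to 6, which is L ⇒ W
1: can move to 8, which is L ⇒ W
3: can move to 8, which is L ⇒ W
4: moves to 1(W), 10(W), 9(W); every one is W ⇒ L
7: can move to 4, which is L ⇒ W
5: can move to 4, which is L ⇒ W
2: can move to 4, which is L ⇒ W
Reading off the rows marked L gives the requested list; there are 3 such vertices.

4, 6, 8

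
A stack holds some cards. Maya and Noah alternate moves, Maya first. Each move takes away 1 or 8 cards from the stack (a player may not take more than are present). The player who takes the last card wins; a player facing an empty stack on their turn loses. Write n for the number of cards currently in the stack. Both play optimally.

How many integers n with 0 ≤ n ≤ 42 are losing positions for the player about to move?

Classify positions by backward induction: terminal positions (no move available) are L. From any other position, the mover wins iff some move reaches an L.
n=0: no move → L
n=1: →0(L), so W
n=2: →1(W) only, which is W, so L
n=3: →2(L), so W
n=4: →3(W) only, which is W, so L
n=5: →4(L), so W
n=6: →5(W) only, which is W, so L
n=7: →6(L), so W
n=8: →0(L), so W
n=9: →8(W), 1(W) — all W, so L
n=10: →9(L), so W
n=11: →10(W), 3(W) — all W, so L
n=12: →11(L), so W
n=13: →12(W), 5(W) — all W, so L
n=14: →13(L), so W
n=15: →14(W), 7(W) — all W, so L
n=16: →15(L), so W
n=17: →9(L), so W
n=18: →17(W), 10(W) — all W, so L
n=19: →18(L), so W
n=20: →19(W), 12(W) — all W, so L
n=21: →20(L), so W
n=22: →21(W), 14(W) — all W, so L
n=23: →22(L), so W
n=24: →23(W), 16(W) — all W, so L
n=25: →24(L), so W
n=26: →18(L), so W
n=27: →26(W), 19(W) — all W, so L
n=28: →27(L), so W
n=29: →28(W), 21(W) — all W, so L
n=30: →29(L), so W
n=31: →30(W), 23(W) — all W, so L
n=32: →31(L), so W
n=33: →32(W), 25(W) — all W, so L
n=34: →33(L), so W
n=35: →27(L), so W
n=36: →35(W), 28(W) — all W, so L
n=37: →36(L), so W
n=38: →37(W), 30(W) — all W, so L
n=39: →38(L), so W
n=40: →39(W), 32(W) — all W, so L
n=41: →40(L), so W
n=42: →41(W), 34(W) — all W, so L
L entries with 0 ≤ n ≤ 42: n = 0, 2, 4, 6, 9, 11, 13, 15, 18, 20, 22, 24, 27, 29, 31, 33, 36, 38, 40, 42; that makes 20.

20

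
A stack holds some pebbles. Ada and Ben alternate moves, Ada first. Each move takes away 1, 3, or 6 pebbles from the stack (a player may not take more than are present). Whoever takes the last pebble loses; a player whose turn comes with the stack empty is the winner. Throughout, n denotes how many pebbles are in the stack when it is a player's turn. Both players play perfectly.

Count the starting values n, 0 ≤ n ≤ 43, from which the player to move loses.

15

Label each position W (a win for the player to move) or L (a loss). A position with no legal move is W; any other position is W exactly when some move reaches an L, and L when every move reaches a W.
n=0: no move; the opponent has just taken the last pebble and therefore loses → W
n=1: only reaches 0(W), which is W → L
n=2: reaches L-position 1 → W
n=3: only reaches 2(W), 0(W), all W → L
n=4: reaches L-position 3 → W
n=5: only reaches 4(W), 2(W), all W → L
n=6: reaches L-position 5 → W
n=7: reaches L-position 1 → W
n=8: reaches L-position 5 → W
n=9: reaches L-position 3 → W
n=10: only reaches 9(W), 7(W), 4(W), all W → L
n=11: reaches L-position 10 → W
n=12: only reaches 11(W), 9(W), 6(W), all W → L
n=13: reaches L-position 12 → W
n=14: only reaches 13(W), 11(W), 8(W), all W → L
n=15: reaches L-position 14 → W
n=16: reaches L-position 10 → W
n=17: reaches L-position 14 → W
n=18: reaches L-position 12 → W
n=19: only reaches 18(W), 16(W), 13(W), all W → L
n=20: reaches L-position 19 → W
n=21: only reaches 20(W), 18(W), 15(W), all W → L
n=22: reaches L-position 21 → W
n=23: only reaches 22(W), 20(W), 17(W), all W → L
n=24: reaches L-position 23 → W
n=25: reaches L-position 19 → W
n=26: reaches L-position 23 → W
n=27: reaches L-position 21 → W
n=28: only reaches 27(W), 25(W), 22(W), all W → L
n=29: reaches L-position 28 → W
n=30: only reaches 29(W), 27(W), 24(W), all W → L
n=31: reaches L-position 30 → W
n=32: only reaches 31(W), 29(W), 26(W), all W → L
n=33: reaches L-position 32 → W
n=34: reaches L-position 28 → W
n=35: reaches L-position 32 → W
n=36: reaches L-position 30 → W
n=37: only reaches 36(W), 34(W), 31(W), all W → L
n=38: reaches L-position 37 → W
n=39: only reaches 38(W), 36(W), 33(W), all W → L
n=40: reaches L-position 39 → W
n=41: only reaches 40(W), 38(W), 35(W), all W → L
n=42: reaches L-position 41 → W
n=43: reaches L-position 37 → W
L entries with 0 ≤ n ≤ 43: n = 1, 3, 5, 10, 12, 14, 19, 21, 23, 28, 30, 32, 37, 39, 41; that makes 15.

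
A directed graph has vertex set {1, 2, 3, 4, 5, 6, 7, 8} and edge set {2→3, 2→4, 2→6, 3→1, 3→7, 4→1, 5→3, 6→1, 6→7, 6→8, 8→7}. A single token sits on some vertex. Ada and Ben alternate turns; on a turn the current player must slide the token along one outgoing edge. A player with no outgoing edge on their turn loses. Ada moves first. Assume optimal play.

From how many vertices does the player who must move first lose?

4

Build the W/L table. Terminal = L. A non-terminal position is W if it has a move to some L; otherwise it is L.
Every edge goes from a vertex to one that appears earlier in the order 7, 1, 4, 8, 3, 6, 5, 2, so processing vertices in that order labels each vertex after all of its successors.
7: no outgoing edge → L
1: no outgoing edge → L
4: W (go to 1, an L position)
8: W (go to 7, an L position)
3: W (go to 1, an L position)
6: W (go to 1, an L position)
5: L (sole option 3(W) is W)
2: L (options 6(W), 3(W), 4(W) are all W)
The L vertices are 1, 2, 5, 7; that is 4 in all.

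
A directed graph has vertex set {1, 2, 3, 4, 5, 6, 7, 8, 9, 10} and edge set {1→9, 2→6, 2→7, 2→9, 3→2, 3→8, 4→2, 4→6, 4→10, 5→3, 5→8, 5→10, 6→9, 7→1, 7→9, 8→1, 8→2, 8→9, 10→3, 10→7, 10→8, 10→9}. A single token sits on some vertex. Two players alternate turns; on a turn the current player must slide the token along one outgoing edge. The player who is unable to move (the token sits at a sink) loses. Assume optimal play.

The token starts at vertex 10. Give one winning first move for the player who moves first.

Move to 3.

Compute win/loss labels from the base case upward. A position with no move is L. Any other position is W if it can reach an L in one move, else L.
Every edge goes from a vertex to one that appears earlier in the order 9, 6, 1, 7, 2, 8, 3, 10, 4, 5, so processing vertices in that order labels each vertex after all of its successors.
9: no outgoing edge → L
6: reaches L-position 9 → W
1: reaches L-position 9 → W
7: reaches L-position 9 → W
2: reaches L-position 9 → W
8: reaches L-position 9 → W
3: only reaches 8(W), 2(W), all W → L
10: reaches L-position 3 → W
4: only reaches 10(W), 2(W), 6(W), all W → L
5: reaches L-position 3 → W
From 10, the L positions reachable in one move are: 3, 9. Any move reaching one of these is winning.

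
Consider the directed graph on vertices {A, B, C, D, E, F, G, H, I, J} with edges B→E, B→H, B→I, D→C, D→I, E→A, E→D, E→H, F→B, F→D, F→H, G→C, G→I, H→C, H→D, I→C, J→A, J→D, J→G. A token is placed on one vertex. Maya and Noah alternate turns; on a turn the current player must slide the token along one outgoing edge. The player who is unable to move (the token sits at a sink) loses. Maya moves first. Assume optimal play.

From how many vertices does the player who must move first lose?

3

Work bottom-up. With no move the player to move loses. Otherwise the position is W if at least one move leads to an L position for the opponent, and L if every move leads to a W.
Every edge goes from a vertex to one that appears earlier in the order A, C, I, D, G, H, J, E, B, F, so processing vertices in that order labels each vertex after all of its successors.
A: no outgoing edge → L
C: no outgoing edge → L
I: reaches L-position C → W
D: reaches L-position C → W
G: reaches L-position C → W
H: reaches L-position C → W
J: reaches L-position A → W
E: reaches L-position A → W
B: only reaches E(W), H(W), I(W), all W → L
F: reaches L-position B → W
The L vertices are A, B, C; that is 3 in all.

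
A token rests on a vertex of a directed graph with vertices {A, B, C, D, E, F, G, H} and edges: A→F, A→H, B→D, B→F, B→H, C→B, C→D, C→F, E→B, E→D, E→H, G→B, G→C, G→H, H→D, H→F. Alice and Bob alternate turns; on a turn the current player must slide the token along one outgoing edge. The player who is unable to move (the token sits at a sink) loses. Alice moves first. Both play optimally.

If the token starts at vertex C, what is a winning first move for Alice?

Classify positions by backward induction: terminal positions (no move available) are L. From any other position, the mover wins iff some move reaches an L.
Every edge goes from a vertex to one that appears earlier in the order D, F, H, B, C, A, G, E, so processing vertices in that order labels each vertex after all of its successors.
D: no outgoing edge → L
F: no outgoing edge → L
H: W (go to F, an L position)
B: W (go to F, an L position)
C: W (go to F, an L position)
A: W (go to F, an L position)
G: L (options C(W), B(W), H(W) are all W)
E: W (go to D, an L position)
From C, the L positions reachable in one move are: F, D. Any move reaching one of these is winning.

Move to F.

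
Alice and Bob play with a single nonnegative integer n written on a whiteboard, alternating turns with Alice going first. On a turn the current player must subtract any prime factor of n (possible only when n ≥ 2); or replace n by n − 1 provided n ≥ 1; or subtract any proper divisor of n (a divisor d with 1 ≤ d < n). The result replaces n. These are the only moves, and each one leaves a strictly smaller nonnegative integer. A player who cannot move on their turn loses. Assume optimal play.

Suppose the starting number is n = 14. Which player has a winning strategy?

Bob wins.

Label each position W (a win for the player to move) or L (a loss). A position with no legal move is L; any other position is W exactly when some move reaches an L, and L when every move reaches a W.
n=0: no move → L
n=1: reaches L-position 0 → W
n=2: reaches L-position 0 → W
n=3: reaches L-position 0 → W
n=4: only reaches 2(W), 3(W), all W → L
n=5: reaches L-position 0 → W
n=6: reaches L-position 4 → W
n=7: reaches L-position 0 → W
n=8: reaches L-position 4 → W
n=9: only reaches 6(W), 8(W), all W → L
n=10: reaches L-position 9 → W
n=11: reaches L-position 0 → W
n=12: reaches L-position 9 → W
n=13: reaches L-position 0 → W
n=14: only reaches 7(W), 12(W), 13(W), all W → L
The starting position 14 is L: whatever Alice does, the opponent receives a W position.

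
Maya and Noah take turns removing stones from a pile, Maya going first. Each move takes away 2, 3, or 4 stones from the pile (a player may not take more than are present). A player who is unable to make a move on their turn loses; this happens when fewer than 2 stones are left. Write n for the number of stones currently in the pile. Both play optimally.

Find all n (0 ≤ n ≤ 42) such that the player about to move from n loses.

0, 1, 6, 7, 12, 13, 18, 19, 24, 25, 30, 31, 36, 37, 42

Compute win/loss labels from the base case upward. A position with no move is L. Any other position is W if it can reach an L in one move, else L.
n=0: no move → L
n=1: no move → L
n=2: W (go to 0, an L position)
n=3: W (go to 1, an L position)
n=4: W (go to 1, an L position)
n=5: W (go to 1, an L position)
n=6: L (options 4(W), 3(W), 2(W) are all W)
n=7: L (options 5(W), 4(W), 3(W) are all W)
n=8: W (go to 6, an L position)
n=9: W (go to 7, an L position)
n=10: W (go to 7, an L position)
n=11: W (go to 7, an L position)
n=12: L (options 10(W), 9(W), 8(W) are all W)
n=13: L (options 11(W), 10(W), 9(W) are all W)
n=14: W (go to 12, an L position)
n=15: W (go to 13, an L position)
n=16: W (go to 13, an L position)
n=17: W (go to 13, an L position)
n=18: L (options 16(W), 15(W), 14(W) are all W)
n=19: L (options 17(W), 16(W), 15(W) are all W)
n=20: W (go to 18, an L position)
n=21: W (go to 19, an L position)
n=22: W (go to 19, an L position)
n=23: W (go to 19, an L position)
n=24: L (options 22(W), 21(W), 20(W) are all W)
n=25: L (options 23(W), 22(W), 21(W) are all W)
n=26: W (go to 24, an L position)
n=27: W (go to 25, an L position)
n=28: W (go to 25, an L position)
n=29: W (go to 25, an L position)
n=30: L (options 28(W), 27(W), 26(W) are all W)
n=31: L (options 29(W), 28(W), 27(W) are all W)
n=32: W (go to 30, an L position)
n=33: W (go to 31, an L position)
n=34: W (go to 31, an L position)
n=35: W (go to 31, an L position)
n=36: L (options 34(W), 33(W), 32(W) are all W)
n=37: L (options 35(W), 34(W), 33(W) are all W)
n=38: W (go to 36, an L position)
n=39: W (go to 37, an L position)
n=40: W (go to 37, an L position)
n=41: W (go to 37, an L position)
n=42: L (options 40(W), 39(W), 38(W) are all W)
The losing starting values of n are exactly the entries labelled L in this table (15 of them).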